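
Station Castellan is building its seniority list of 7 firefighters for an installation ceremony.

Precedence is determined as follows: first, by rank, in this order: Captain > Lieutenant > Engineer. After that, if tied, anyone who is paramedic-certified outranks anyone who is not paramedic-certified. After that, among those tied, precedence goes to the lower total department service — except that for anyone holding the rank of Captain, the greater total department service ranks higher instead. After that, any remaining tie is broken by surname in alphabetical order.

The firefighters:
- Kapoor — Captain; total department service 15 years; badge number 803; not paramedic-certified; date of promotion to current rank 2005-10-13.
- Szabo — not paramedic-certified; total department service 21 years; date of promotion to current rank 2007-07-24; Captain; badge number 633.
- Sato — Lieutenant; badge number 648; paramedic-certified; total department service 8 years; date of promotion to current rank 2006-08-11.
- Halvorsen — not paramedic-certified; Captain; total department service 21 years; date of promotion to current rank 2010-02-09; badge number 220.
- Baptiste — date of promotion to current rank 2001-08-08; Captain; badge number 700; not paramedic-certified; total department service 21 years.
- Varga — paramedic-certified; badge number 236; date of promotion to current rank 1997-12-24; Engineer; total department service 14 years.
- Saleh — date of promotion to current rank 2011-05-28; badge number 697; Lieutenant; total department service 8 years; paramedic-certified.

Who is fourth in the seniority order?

Kapoor

By rank: Baptiste, Halvorsen, Szabo and Kapoor (Captain); then Saleh and Sato (Lieutenant); then Varga (Engineer).
Baptiste, Halvorsen, Szabo and Kapoor are each not paramedic-certified, so the next rule applies.
Among Baptiste, Halvorsen, Szabo and Kapoor, by total department service (higher first) (reversed rule for this group): Baptiste, Halvorsen and Szabo (21 years) before Kapoor (15 years).
Among Baptiste, Halvorsen and Szabo, alphabetically by surname: Baptiste before Halvorsen before Szabo.
Saleh and Sato are each paramedic-certified, so the next rule applies.
Saleh and Sato both have total department service 8 years, so the next rule applies.
Among Saleh and Sato, alphabetically by surname: Saleh before Sato.
Order: Baptiste, Halvorsen, Szabo, Kapoor, Saleh, Sato, Varga.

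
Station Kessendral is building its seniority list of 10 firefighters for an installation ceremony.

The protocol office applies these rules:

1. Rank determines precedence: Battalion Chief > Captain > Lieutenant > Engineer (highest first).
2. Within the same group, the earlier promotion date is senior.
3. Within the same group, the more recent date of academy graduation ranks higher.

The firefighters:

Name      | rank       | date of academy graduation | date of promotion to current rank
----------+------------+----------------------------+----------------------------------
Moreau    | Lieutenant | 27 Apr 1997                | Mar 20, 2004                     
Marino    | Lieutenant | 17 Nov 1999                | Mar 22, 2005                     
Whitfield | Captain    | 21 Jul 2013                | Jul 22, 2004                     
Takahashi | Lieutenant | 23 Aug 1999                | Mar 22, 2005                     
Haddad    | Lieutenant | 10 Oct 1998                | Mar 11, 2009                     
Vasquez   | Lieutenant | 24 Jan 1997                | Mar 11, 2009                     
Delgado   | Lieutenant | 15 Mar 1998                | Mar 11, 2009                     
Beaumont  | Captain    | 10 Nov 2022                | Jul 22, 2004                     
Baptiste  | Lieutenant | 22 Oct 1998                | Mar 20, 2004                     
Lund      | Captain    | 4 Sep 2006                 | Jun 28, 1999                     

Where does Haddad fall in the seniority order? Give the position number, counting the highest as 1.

By rank: Lund, Beaumont and Whitfield (Captain); then Baptiste, Moreau, Marino, Takahashi, Haddad, Delgado and Vasquez (Lieutenant).
Among Lund, Beaumont and Whitfield, by date of promotion to current rank (earlier first): Lund (Jun 28, 1999) before Beaumont and Whitfield (Jul 22, 2004).
Among Beaumont and Whitfield, by date of academy graduation (later first): Beaumont (10 Nov 2022) before Whitfield (21 Jul 2013).
Among Baptiste, Moreau, Marino, Takahashi, Haddad, Delgado and Vasquez, by date of promotion to current rank (earlier first): Baptiste and Moreau (Mar 20, 2004) before Marino and Takahashi (Mar 22, 2005) before Haddad, Delgado and Vasquez (Mar 11, 2009).
Among Baptiste and Moreau, by date of academy graduation (later first): Baptiste (22 Oct 1998) before Moreau (27 Apr 1997).
Among Marino and Takahashi, by date of academy graduation (later first): Marino (17 Nov 1999) before Takahashi (23 Aug 1999).
Among Haddad, Delgado and Vasquez, by date of academy graduation (later first): Haddad (10 Oct 1998) before Delgado (15 Mar 1998) before Vasquez (24 Jan 1997).
Order: Lund, Beaumont, Whitfield, Baptiste, Moreau, Marino, Takahashi, Haddad, Delgado, Vasquez. So position 8.

8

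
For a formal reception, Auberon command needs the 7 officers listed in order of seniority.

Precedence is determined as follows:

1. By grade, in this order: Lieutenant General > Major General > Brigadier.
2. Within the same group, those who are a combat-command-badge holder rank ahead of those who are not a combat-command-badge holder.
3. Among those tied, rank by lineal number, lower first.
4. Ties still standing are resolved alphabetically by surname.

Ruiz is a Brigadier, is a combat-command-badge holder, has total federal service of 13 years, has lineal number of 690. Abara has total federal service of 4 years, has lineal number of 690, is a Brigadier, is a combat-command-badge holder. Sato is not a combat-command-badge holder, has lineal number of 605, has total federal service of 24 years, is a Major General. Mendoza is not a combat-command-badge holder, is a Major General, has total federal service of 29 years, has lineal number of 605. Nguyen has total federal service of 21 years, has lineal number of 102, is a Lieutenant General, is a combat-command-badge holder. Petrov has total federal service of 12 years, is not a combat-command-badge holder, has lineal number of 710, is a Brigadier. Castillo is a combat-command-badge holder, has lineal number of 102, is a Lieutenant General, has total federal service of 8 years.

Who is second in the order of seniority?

Nguyen

By grade: Castillo and Nguyen (Lieutenant General); then Mendoza and Sato (Major General); then Abara, Ruiz and Petrov (Brigadier).
Castillo and Nguyen are each a combat-command-badge holder, so the next rule applies.
Castillo and Nguyen both have lineal number 102, so the next rule applies.
Among Castillo and Nguyen, alphabetically by surname: Castillo before Nguyen.
Mendoza and Sato are each not a combat-command-badge holder, so the next rule applies.
Mendoza and Sato both have lineal number 605, so the next rule applies.
Among Mendoza and Sato, alphabetically by surname: Mendoza before Sato.
Among Abara, Ruiz and Petrov, a combat-command-badge holder before not a combat-command-badge holder: Abara and Ruiz (a combat-command-badge holder) before Petrov (not a combat-command-badge holder).
Abara and Ruiz both have lineal number 690, so the next rule applies.
Among Abara and Ruiz, alphabetically by surname: Abara before Ruiz.
Order: Castillo, Nguyen, Mendoza, Sato, Abara, Ruiz, Petrov.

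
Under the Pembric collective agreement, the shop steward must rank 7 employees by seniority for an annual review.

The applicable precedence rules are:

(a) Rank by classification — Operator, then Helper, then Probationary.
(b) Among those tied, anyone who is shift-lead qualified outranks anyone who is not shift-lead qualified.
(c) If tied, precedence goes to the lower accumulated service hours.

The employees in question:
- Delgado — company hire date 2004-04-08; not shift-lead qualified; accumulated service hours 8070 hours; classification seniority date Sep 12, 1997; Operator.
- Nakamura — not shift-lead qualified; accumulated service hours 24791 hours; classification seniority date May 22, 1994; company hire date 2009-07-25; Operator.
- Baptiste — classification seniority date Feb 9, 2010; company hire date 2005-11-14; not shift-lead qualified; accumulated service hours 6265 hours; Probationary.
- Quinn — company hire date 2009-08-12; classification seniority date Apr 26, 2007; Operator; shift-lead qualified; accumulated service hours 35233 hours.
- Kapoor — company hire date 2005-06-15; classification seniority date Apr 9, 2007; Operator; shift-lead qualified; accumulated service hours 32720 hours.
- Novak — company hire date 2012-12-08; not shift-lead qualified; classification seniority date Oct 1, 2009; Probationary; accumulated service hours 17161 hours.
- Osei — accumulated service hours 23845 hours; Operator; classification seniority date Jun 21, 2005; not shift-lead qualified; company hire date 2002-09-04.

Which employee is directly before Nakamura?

Osei

By classification: Kapoor, Quinn, Delgado, Osei and Nakamura (Operator); then Baptiste and Novak (Probationary).
Among Kapoor, Quinn, Delgado, Osei and Nakamura, shift-lead qualified before not shift-lead qualified: Kapoor and Quinn (shift-lead qualified) before Delgado, Osei and Nakamura (not shift-lead qualified).
Among Kapoor and Quinn, by accumulated service hours (lower first): Kapoor (32720 hours) before Quinn (35233 hours).
Among Delgado, Osei and Nakamura, by accumulated service hours (lower first): Delgado (8070 hours) before Osei (23845 hours) before Nakamura (24791 hours).
Baptiste and Novak are each not shift-lead qualified, so the next rule applies.
Among Baptiste and Novak, by accumulated service hours (lower first): Baptiste (6265 hours) before Novak (17161 hours).
Order: Kapoor, Quinn, Delgado, Osei, Nakamura, Baptiste, Novak.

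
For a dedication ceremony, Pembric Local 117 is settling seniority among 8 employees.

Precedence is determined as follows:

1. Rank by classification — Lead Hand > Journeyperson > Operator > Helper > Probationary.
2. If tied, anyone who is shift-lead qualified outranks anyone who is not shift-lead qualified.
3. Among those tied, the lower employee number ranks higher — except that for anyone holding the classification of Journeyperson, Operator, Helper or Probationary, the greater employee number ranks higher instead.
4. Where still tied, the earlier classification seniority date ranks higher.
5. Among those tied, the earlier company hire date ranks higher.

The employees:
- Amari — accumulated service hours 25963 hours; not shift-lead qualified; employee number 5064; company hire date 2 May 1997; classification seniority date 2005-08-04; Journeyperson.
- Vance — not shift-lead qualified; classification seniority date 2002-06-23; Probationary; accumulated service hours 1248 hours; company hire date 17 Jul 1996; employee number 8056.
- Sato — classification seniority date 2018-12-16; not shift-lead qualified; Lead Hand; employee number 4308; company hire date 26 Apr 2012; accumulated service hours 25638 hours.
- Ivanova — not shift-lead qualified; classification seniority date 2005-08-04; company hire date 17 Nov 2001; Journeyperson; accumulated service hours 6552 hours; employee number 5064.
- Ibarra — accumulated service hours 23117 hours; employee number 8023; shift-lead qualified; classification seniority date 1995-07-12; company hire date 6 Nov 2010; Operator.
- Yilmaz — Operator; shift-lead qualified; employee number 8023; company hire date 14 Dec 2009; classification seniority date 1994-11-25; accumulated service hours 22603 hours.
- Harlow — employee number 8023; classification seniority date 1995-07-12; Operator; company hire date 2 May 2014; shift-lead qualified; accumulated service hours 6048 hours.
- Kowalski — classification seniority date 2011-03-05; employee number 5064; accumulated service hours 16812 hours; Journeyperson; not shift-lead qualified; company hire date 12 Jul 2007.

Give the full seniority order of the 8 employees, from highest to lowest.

By classification: Sato (Lead Hand); then Amari, Ivanova and Kowalski (Journeyperson); then Yilmaz, Ibarra and Harlow (Operator); then Vance (Probationary).
Amari, Ivanova and Kowalski are each not shift-lead qualified, so the next rule applies.
Amari, Ivanova and Kowalski all have employee number 5064, so the next rule applies.
Among Amari, Ivanova and Kowalski, by classification seniority date (earlier first): Amari and Ivanova (2005-08-04) before Kowalski (2011-03-05).
Among Amari and Ivanova, by company hire date (earlier first): Amari (2 May 1997) before Ivanova (17 Nov 2001).
Yilmaz, Ibarra and Harlow are each shift-lead qualified, so the next rule applies.
Yilmaz, Ibarra and Harlow all have employee number 8023, so the next rule applies.
Among Yilmaz, Ibarra and Harlow, by classification seniority date (earlier first): Yilmaz (1994-11-25) before Ibarra and Harlow (1995-07-12).
Among Ibarra and Harlow, by company hire date (earlier first): Ibarra (6 Nov 2010) before Harlow (2 May 2014).
Full order: Sato, Amari, Ivanova, Kowalski, Yilmaz, Ibarra, Harlow, Vance.

Sato, Amari, Ivanova, Kowalski, Yilmaz, Ibarra, Harlow, Vance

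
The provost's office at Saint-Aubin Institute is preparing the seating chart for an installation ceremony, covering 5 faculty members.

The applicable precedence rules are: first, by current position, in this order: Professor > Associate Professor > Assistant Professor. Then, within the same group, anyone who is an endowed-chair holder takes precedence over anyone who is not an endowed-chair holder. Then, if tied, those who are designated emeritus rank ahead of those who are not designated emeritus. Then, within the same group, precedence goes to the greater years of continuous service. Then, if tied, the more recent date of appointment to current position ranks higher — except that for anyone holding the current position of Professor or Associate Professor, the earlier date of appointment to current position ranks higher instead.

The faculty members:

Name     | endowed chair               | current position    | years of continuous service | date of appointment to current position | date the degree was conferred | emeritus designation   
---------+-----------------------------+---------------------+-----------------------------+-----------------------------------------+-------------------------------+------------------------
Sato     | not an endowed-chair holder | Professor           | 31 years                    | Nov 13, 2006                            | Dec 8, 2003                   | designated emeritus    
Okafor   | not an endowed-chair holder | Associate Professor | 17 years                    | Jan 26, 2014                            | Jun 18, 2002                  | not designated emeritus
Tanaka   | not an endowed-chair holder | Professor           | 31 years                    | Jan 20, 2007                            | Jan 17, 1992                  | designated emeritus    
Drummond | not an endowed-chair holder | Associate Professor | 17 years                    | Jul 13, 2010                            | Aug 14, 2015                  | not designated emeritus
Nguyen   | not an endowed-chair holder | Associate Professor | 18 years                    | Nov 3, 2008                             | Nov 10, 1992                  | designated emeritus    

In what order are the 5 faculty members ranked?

By current position: Sato and Tanaka (Professor); then Nguyen, Drummond and Okafor (Associate Professor).
Sato and Tanaka are each not an endowed-chair holder, so the next rule applies.
Sato and Tanaka are each designated emeritus, so the next rule applies.
Sato and Tanaka both have years of continuous service 31 years, so the next rule applies.
Among Sato and Tanaka, by date of appointment to current position (earlier first) (reversed rule for this group): Sato (Nov 13, 2006) before Tanaka (Jan 20, 2007).
Nguyen, Drummond and Okafor are each not an endowed-chair holder, so the next rule applies.
Among Nguyen, Drummond and Okafor, designated emeritus before not designated emeritus: Nguyen (designated emeritus) before Drummond and Okafor (not designated emeritus).
Drummond and Okafor both have years of continuous service 17 years, so the next rule applies.
Among Drummond and Okafor, by date of appointment to current position (earlier first) (reversed rule for this group): Drummond (Jul 13, 2010) before Okafor (Jan 26, 2014).
Full order: Sato, Tanaka, Nguyen, Drummond, Okafor.

Sato, Tanaka, Nguyen, Drummond, Okafor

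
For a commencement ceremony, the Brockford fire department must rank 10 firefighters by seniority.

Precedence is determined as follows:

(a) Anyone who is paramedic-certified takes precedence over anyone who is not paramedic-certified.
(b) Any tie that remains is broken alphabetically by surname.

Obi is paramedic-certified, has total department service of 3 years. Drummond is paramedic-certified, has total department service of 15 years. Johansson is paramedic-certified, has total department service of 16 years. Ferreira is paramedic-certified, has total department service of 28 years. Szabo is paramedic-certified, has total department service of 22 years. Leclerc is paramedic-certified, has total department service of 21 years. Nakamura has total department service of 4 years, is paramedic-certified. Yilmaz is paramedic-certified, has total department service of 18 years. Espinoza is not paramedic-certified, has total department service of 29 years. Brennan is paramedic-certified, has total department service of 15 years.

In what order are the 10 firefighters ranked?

By the first rule: Brennan, Drummond, Ferreira, Johansson, Leclerc, Nakamura, Obi, Szabo and Yilmaz (each paramedic-certified); then Espinoza (not paramedic-certified).
Among Brennan, Drummond, Ferreira, Johansson, Leclerc, Nakamura, Obi, Szabo and Yilmaz, alphabetically by surname: Brennan before Drummond before Ferreira before Johansson before Leclerc before Nakamura before Obi before Szabo before Yilmaz.
Full order: Brennan, Drummond, Ferreira, Johansson, Leclerc, Nakamura, Obi, Szabo, Yilmaz, Espinoza.

Brennan, Drummond, Ferreira, Johansson, Leclerc, Nakamura, Obi, Szabo, Yilmaz, Espinoza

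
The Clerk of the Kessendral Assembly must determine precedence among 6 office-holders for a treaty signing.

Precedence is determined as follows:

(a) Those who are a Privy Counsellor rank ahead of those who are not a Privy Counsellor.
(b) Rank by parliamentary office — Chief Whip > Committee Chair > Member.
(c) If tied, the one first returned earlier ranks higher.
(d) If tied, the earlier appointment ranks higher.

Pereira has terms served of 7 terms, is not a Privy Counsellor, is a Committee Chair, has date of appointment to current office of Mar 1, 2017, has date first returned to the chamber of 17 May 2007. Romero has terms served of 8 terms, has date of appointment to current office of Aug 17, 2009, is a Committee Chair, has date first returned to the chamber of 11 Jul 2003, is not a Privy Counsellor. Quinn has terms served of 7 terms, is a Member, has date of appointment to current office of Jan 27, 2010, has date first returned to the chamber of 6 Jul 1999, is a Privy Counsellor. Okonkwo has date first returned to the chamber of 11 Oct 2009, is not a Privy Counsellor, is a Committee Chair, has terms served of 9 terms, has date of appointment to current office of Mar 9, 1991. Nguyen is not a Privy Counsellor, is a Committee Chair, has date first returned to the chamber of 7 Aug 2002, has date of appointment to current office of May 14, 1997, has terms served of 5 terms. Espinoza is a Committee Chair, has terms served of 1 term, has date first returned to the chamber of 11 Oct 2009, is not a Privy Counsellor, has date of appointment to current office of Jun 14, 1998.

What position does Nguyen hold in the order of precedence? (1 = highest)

2

By the first rule: Quinn (a Privy Counsellor); then Nguyen, Romero, Pereira, Okonkwo and Espinoza (each not a Privy Counsellor).
Nguyen, Romero, Pereira, Okonkwo and Espinoza are each Committee Chair, so the next rule applies.
Among Nguyen, Romero, Pereira, Okonkwo and Espinoza, by date first returned to the chamber (earlier first): Nguyen (7 Aug 2002) before Romero (11 Jul 2003) before Pereira (17 May 2007) before Okonkwo and Espinoza (11 Oct 2009).
Among Okonkwo and Espinoza, by date of appointment to current office (earlier first): Okonkwo (Mar 9, 1991) before Espinoza (Jun 14, 1998).
Order: Quinn, Nguyen, Romero, Pereira, Okonkwo, Espinoza. So position 2.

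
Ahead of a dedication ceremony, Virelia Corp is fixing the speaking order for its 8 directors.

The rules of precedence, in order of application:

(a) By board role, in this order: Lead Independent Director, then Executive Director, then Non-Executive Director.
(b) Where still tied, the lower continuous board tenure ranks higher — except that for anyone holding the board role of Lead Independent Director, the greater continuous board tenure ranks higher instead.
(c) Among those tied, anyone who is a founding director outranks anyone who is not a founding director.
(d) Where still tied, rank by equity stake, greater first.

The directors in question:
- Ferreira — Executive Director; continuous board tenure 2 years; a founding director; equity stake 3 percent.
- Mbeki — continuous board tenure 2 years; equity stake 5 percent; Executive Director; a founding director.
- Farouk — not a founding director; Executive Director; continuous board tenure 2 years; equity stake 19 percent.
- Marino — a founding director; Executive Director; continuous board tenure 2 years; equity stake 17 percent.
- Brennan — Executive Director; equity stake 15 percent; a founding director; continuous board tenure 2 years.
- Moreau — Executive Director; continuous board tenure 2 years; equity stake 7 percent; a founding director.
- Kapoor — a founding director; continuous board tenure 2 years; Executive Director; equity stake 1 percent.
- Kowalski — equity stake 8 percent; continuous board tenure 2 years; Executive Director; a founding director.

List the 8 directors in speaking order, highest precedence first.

By board role: Marino, Brennan, Kowalski, Moreau, Mbeki, Ferreira, Kapoor and Farouk (Executive Director).
Marino, Brennan, Kowalski, Moreau, Mbeki, Ferreira, Kapoor and Farouk all have continuous board tenure 2 years, so the next rule applies.
Among Marino, Brennan, Kowalski, Moreau, Mbeki, Ferreira, Kapoor and Farouk, a founding director before not a founding director: Marino, Brennan, Kowalski, Moreau, Mbeki, Ferreira and Kapoor (a founding director) before Farouk (not a founding director).
Among Marino, Brennan, Kowalski, Moreau, Mbeki, Ferreira and Kapoor, by equity stake (higher first): Marino (17 percent) before Brennan (15 percent) before Kowalski (8 percent) before Moreau (7 percent) before Mbeki (5 percent) before Ferreira (3 percent) before Kapoor (1 percent).
Full order: Marino, Brennan, Kowalski, Moreau, Mbeki, Ferreira, Kapoor, Farouk.

Marino, Brennan, Kowalski, Moreau, Mbeki, Ferreira, Kapoor, Farouk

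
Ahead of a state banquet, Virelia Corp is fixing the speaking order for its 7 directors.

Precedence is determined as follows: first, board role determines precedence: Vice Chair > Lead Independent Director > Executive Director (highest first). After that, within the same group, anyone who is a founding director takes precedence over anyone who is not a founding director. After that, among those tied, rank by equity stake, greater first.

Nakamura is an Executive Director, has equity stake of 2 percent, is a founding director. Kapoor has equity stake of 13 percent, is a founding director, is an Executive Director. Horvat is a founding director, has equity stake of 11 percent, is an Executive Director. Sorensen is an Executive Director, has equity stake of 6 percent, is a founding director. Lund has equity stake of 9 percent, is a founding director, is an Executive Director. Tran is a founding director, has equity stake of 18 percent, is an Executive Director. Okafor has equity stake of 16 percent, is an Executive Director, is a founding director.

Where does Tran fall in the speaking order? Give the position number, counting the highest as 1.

By board role: Tran, Okafor, Kapoor, Horvat, Lund, Sorensen and Nakamura (Executive Director).
Tran, Okafor, Kapoor, Horvat, Lund, Sorensen and Nakamura are each a founding director, so the next rule applies.
Among Tran, Okafor, Kapoor, Horvat, Lund, Sorensen and Nakamura, by equity stake (higher first): Tran (18 percent) before Okafor (16 percent) before Kapoor (13 percent) before Horvat (11 percent) before Lund (9 percent) before Sorensen (6 percent) before Nakamura (2 percent).
Order: Tran, Okafor, Kapoor, Horvat, Lund, Sorensen, Nakamura. So position 1.

1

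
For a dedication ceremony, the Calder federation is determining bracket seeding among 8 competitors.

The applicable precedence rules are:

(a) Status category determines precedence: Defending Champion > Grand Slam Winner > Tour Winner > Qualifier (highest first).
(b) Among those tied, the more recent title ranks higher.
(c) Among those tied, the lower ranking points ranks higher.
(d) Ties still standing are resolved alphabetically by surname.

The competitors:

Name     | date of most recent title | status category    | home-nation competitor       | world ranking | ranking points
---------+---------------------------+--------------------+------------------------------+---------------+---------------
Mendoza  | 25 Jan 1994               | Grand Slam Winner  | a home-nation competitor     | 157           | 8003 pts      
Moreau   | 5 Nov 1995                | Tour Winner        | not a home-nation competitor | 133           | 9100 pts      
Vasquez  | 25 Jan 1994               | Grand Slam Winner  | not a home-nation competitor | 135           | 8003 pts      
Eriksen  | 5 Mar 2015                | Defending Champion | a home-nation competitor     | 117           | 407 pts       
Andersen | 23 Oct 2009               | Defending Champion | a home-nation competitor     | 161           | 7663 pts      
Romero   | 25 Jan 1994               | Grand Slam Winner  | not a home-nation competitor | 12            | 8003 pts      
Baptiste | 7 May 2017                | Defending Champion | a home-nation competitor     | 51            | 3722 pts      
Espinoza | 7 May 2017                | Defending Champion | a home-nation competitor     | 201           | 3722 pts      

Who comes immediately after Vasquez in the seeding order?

By status category: Baptiste, Espinoza, Eriksen and Andersen (Defending Champion); then Mendoza, Romero and Vasquez (Grand Slam Winner); then Moreau (Tour Winner).
Among Baptiste, Espinoza, Eriksen and Andersen, by date of most recent title (later first): Baptiste and Espinoza (7 May 2017) before Eriksen (5 Mar 2015) before Andersen (23 Oct 2009).
Baptiste and Espinoza both have ranking points 3722 pts, so the next rule applies.
Among Baptiste and Espinoza, alphabetically by surname: Baptiste before Espinoza.
Mendoza, Romero and Vasquez all have date of most recent title 25 Jan 1994, so the next rule applies.
Mendoza, Romero and Vasquez all have ranking points 8003 pts, so the next rule applies.
Among Mendoza, Romero and Vasquez, alphabetically by surname: Mendoza before Romero before Vasquez.
Order: Baptiste, Espinoza, Eriksen, Andersen, Mendoza, Romero, Vasquez, Moreau.

Moreau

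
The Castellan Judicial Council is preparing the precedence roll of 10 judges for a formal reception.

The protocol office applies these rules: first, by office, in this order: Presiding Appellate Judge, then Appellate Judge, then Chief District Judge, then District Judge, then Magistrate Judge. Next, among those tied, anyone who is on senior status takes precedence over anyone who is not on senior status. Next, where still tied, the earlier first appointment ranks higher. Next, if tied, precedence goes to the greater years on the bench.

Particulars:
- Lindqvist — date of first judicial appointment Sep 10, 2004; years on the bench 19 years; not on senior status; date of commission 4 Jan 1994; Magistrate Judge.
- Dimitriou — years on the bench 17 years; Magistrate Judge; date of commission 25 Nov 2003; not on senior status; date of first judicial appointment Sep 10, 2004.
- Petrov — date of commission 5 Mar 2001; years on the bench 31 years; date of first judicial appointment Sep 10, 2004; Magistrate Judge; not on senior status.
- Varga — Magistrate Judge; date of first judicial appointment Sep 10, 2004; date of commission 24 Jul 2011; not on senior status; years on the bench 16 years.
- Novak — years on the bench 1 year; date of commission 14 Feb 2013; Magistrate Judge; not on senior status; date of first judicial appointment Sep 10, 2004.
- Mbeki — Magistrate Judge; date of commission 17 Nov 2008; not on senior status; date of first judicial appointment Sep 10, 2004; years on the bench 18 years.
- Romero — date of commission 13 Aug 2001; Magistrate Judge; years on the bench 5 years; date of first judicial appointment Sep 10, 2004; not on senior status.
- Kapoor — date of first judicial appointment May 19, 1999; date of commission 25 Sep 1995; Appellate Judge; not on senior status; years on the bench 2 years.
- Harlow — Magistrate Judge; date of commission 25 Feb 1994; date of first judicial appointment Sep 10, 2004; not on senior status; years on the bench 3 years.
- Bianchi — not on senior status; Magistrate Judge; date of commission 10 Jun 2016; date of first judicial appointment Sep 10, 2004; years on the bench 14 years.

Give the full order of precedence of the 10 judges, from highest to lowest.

By office: Kapoor (Appellate Judge); then Petrov, Lindqvist, Mbeki, Dimitriou, Varga, Bianchi, Romero, Harlow and Novak (Magistrate Judge).
Petrov, Lindqvist, Mbeki, Dimitriou, Varga, Bianchi, Romero, Harlow and Novak are each not on senior status, so the next rule applies.
Petrov, Lindqvist, Mbeki, Dimitriou, Varga, Bianchi, Romero, Harlow and Novak all have date of first judicial appointment Sep 10, 2004, so the next rule applies.
Among Petrov, Lindqvist, Mbeki, Dimitriou, Varga, Bianchi, Romero, Harlow and Novak, by years on the bench (higher first): Petrov (31 years) before Lindqvist (19 years) before Mbeki (18 years) before Dimitriou (17 years) before Varga (16 years) before Bianchi (14 years) before Romero (5 years) before Harlow (3 years) before Novak (1 year).
Full order: Kapoor, Petrov, Lindqvist, Mbeki, Dimitriou, Varga, Bianchi, Romero, Harlow, Novak.

Kapoor, Petrov, Lindqvist, Mbeki, Dimitriou, Varga, Bianchi, Romero, Harlow, Novak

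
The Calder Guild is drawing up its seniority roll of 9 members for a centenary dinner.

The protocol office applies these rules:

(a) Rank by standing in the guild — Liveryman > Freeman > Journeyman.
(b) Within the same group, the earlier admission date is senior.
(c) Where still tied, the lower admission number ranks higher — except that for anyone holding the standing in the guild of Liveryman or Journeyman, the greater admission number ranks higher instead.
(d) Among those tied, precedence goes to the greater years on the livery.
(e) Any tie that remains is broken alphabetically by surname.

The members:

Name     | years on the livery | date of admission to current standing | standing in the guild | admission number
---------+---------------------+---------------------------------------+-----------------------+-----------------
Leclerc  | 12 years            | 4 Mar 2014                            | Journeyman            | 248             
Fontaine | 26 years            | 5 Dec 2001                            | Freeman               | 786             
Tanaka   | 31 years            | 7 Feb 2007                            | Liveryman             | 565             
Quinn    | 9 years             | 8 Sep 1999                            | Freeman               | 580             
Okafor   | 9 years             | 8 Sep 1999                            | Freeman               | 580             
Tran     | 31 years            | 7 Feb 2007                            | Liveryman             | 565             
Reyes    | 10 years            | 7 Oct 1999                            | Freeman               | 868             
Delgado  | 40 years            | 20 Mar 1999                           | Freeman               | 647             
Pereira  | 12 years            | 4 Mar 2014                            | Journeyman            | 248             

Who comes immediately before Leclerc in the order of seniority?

Fontaine

By standing in the guild: Tanaka and Tran (Liveryman); then Delgado, Okafor, Quinn, Reyes and Fontaine (Freeman); then Leclerc and Pereira (Journeyman).
Tanaka and Tran both have date of admission to current standing 7 Feb 2007, so the next rule applies.
Tanaka and Tran both have admission number 565, so the next rule applies.
Tanaka and Tran both have years on the livery 31 years, so the next rule applies.
Among Tanaka and Tran, alphabetically by surname: Tanaka before Tran.
Among Delgado, Okafor, Quinn, Reyes and Fontaine, by date of admission to current standing (earlier first): Delgado (20 Mar 1999) before Okafor and Quinn (8 Sep 1999) before Reyes (7 Oct 1999) before Fontaine (5 Dec 2001).
Okafor and Quinn both have admission number 580, so the next rule applies.
Okafor and Quinn both have years on the livery 9 years, so the next rule applies.
Among Okafor and Quinn, alphabetically by surname: Okafor before Quinn.
Leclerc and Pereira both have date of admission to current standing 4 Mar 2014, so the next rule applies.
Leclerc and Pereira both have admission number 248, so the next rule applies.
Leclerc and Pereira both have years on the livery 12 years, so the next rule applies.
Among Leclerc and Pereira, alphabetically by surname: Leclerc before Pereira.
Order: Tanaka, Tran, Delgado, Okafor, Quinn, Reyes, Fontaine, Leclerc, Pereira.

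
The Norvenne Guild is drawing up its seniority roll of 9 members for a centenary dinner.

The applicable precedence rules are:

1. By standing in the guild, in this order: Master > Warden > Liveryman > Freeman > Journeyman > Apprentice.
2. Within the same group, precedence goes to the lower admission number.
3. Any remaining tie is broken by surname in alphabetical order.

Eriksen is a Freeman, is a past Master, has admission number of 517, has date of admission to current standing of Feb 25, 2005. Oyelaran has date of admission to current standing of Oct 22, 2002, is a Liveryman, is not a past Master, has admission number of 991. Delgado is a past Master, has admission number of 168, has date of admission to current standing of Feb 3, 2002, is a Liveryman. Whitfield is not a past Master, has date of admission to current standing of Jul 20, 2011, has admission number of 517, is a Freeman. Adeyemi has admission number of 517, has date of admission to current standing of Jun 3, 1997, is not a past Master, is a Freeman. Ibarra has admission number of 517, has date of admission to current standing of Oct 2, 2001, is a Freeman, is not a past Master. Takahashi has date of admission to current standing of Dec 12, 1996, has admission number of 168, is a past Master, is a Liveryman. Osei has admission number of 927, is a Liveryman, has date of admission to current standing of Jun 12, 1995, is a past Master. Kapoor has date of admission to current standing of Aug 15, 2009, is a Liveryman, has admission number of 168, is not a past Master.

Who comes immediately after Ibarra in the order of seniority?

Whitfield

By standing in the guild: Delgado, Kapoor, Takahashi, Osei and Oyelaran (Liveryman); then Adeyemi, Eriksen, Ibarra and Whitfield (Freeman).
Among Delgado, Kapoor, Takahashi, Osei and Oyelaran, by admission number (lower first): Delgado, Kapoor and Takahashi (168) before Osei (927) before Oyelaran (991).
Among Delgado, Kapoor and Takahashi, alphabetically by surname: Delgado before Kapoor before Takahashi.
Adeyemi, Eriksen, Ibarra and Whitfield all have admission number 517, so the next rule applies.
Among Adeyemi, Eriksen, Ibarra and Whitfield, alphabetically by surname: Adeyemi before Eriksen before Ibarra before Whitfield.
Order: Delgado, Kapoor, Takahashi, Osei, Oyelaran, Adeyemi, Eriksen, Ibarra, Whitfield.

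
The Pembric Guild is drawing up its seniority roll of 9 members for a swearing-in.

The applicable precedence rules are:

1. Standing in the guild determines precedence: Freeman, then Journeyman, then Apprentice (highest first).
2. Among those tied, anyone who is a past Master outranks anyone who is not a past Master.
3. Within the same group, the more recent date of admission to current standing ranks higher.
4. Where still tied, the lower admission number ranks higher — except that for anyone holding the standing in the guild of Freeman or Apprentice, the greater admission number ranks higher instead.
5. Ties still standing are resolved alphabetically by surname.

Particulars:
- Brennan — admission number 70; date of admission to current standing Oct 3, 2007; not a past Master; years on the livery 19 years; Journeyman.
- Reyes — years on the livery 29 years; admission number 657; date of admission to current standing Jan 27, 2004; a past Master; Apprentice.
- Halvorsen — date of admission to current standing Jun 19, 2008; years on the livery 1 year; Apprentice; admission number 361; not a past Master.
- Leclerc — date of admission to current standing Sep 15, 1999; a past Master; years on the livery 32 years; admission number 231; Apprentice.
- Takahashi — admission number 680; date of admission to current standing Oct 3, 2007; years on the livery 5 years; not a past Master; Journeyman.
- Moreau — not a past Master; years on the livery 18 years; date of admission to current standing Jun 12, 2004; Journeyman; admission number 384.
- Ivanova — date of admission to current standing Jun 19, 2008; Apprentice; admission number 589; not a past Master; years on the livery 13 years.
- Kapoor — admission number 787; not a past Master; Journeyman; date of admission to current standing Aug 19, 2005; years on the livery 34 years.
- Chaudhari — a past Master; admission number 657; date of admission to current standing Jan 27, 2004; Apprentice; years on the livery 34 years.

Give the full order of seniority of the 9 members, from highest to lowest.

Brennan, Takahashi, Kapoor, Moreau, Chaudhari, Reyes, Leclerc, Ivanova, Halvorsen

By standing in the guild: Brennan, Takahashi, Kapoor and Moreau (Journeyman); then Chaudhari, Reyes, Leclerc, Ivanova and Halvorsen (Apprentice).
Brennan, Takahashi, Kapoor and Moreau are each not a past Master, so the next rule applies.
Among Brennan, Takahashi, Kapoor and Moreau, by date of admission to current standing (later first): Brennan and Takahashi (Oct 3, 2007) before Kapoor (Aug 19, 2005) before Moreau (Jun 12, 2004).
Among Brennan and Takahashi, by admission number (lower first): Brennan (70) before Takahashi (680).
Among Chaudhari, Reyes, Leclerc, Ivanova and Halvorsen, a past Master before not a past Master: Chaudhari, Reyes and Leclerc (a past Master) before Ivanova and Halvorsen (not a past Master).
Among Chaudhari, Reyes and Leclerc, by date of admission to current standing (later first): Chaudhari and Reyes (Jan 27, 2004) before Leclerc (Sep 15, 1999).
Chaudhari and Reyes both have admission number 657, so the next rule applies.
Among Chaudhari and Reyes, alphabetically by surname: Chaudhari before Reyes.
Ivanova and Halvorsen both have date of admission to current standing Jun 19, 2008, so the next rule applies.
Among Ivanova and Halvorsen, by admission number (higher first) (reversed rule for this group): Ivanova (589) before Halvorsen (361).
Full order: Brennan, Takahashi, Kapoor, Moreau, Chaudhari, Reyes, Leclerc, Ivanova, Halvorsen.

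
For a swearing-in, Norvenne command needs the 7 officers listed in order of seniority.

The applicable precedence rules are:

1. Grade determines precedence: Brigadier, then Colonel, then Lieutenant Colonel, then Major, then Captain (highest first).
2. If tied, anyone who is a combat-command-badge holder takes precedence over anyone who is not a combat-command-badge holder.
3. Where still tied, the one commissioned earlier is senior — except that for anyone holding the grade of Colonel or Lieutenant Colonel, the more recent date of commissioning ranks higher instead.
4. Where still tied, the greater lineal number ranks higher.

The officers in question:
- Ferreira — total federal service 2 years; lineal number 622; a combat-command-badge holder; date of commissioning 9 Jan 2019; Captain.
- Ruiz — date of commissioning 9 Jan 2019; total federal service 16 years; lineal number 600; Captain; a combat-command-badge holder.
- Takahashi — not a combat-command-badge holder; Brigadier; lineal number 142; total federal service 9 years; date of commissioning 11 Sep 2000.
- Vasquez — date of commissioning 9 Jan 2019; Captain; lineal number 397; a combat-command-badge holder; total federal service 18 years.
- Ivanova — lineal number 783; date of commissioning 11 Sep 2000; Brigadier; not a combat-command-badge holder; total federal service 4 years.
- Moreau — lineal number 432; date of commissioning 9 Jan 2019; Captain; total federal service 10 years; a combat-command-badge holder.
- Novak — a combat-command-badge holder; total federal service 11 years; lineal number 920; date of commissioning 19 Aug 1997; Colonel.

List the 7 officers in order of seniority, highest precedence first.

Ivanova, Takahashi, Novak, Ferreira, Ruiz, Moreau, Vasquez

By grade: Ivanova and Takahashi (Brigadier); then Novak (Colonel); then Ferreira, Ruiz, Moreau and Vasquez (Captain).
Ivanova and Takahashi are each not a combat-command-badge holder, so the next rule applies.
Ivanova and Takahashi both have date of commissioning 11 Sep 2000, so the next rule applies.
Among Ivanova and Takahashi, by lineal number (higher first): Ivanova (783) before Takahashi (142).
Ferreira, Ruiz, Moreau and Vasquez are each a combat-command-badge holder, so the next rule applies.
Ferreira, Ruiz, Moreau and Vasquez all have date of commissioning 9 Jan 2019, so the next rule applies.
Among Ferreira, Ruiz, Moreau and Vasquez, by lineal number (higher first): Ferreira (622) before Ruiz (600) before Moreau (432) before Vasquez (397).
Full order: Ivanova, Takahashi, Novak, Ferreira, Ruiz, Moreau, Vasquez.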